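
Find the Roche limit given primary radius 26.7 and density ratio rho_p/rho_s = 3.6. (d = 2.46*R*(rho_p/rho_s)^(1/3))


d_Roche = 2.46 * 26.7 * 3.6^(1/3) = 100.6655

100.6655


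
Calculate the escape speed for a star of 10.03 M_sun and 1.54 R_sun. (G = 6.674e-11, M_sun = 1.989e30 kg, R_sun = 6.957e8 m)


M = 10.03 * 1.989e30 kg = 1.994967e+31 kg; R = 1.54 * 6.957e8 m = 1.071378e+09 m. v_esc = sqrt(2GM/R) = sqrt(2 * 6.674e-11 * 1.994967e+31 / 1.071378e+09) = 1.577e+06

1.577e+06 m/s


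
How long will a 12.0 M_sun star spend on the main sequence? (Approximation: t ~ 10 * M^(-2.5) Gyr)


t = 10 * M^(-2.5) = 10 * 12.0^(-2.5) = 0.02

0.02 Gyr


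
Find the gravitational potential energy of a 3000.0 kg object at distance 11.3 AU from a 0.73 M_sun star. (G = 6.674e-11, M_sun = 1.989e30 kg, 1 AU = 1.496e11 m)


M = 0.73 * 1.989e30 kg = 1.45197e+30 kg; r = 11.3 AU * 1.496e11 m/AU = 1.69048e+12 m. U = -GM*m/r = -(6.674e-11 * 1.45197e+30 * 3000.0) / 1.69048e+12 = -1.720e+11

-1.720e+11 J


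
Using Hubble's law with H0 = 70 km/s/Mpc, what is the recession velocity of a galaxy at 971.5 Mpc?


v = H0 * d = 70 * 971.5 = 68005.0

68005.0 km/s


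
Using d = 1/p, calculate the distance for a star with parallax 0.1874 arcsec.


d = 1/p = 1/0.1874 = 5.3362

5.3362 pc


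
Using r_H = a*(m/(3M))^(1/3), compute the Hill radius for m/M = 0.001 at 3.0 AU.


r_H = a * (m/3M)^(1/3) = 3.0 * (0.001/3)^(1/3) = 0.208

0.208 AU


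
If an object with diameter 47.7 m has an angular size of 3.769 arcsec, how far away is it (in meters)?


D = size / theta_rad, theta_rad = 3.769 * pi/(180*3600) = 1.827e-05, D = 2.610e+06

2.610e+06 m


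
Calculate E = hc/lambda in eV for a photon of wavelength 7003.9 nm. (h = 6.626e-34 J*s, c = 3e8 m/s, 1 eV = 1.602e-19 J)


E = hc/lambda = 6.626e-34 * 3e8 / 7.004e-06 = 2.838e-20 J = 0.1772 eV

0.1772 eV


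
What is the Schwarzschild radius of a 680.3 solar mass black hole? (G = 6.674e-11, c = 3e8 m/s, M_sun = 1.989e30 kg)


M = 680.3 * 1.989e30 kg = 1.3531167e+33 kg. rs = 2GM/c^2 = 2 * 6.674e-11 * 1.3531167e+33 / (3e8)^2 = 2.007e+06

2.007e+06 m


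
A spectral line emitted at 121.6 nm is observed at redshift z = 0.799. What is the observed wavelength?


lam_obs = lam_emit * (1 + z) = 121.6 * (1 + 0.799) = 218.7584

218.7584 nm


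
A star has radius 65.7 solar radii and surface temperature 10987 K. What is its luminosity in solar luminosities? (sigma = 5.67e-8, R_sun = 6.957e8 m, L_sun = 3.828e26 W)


R = 65.7 * 6.957e8 m = 4.570749e+10 m. L = 4*pi*R^2*sigma*T^4 = 4*pi*(4.570749e+10)^2 * 5.67e-8 * 10987^4 = 2.169122937e+31 W. L/L_sun = 2.169122937e+31 / 3.828e26 = 56664.6535

56664.6535 L_sun


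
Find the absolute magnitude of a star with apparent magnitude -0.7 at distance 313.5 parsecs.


M = m - 5*log10(d) + 5 = -0.7 - 5*log10(313.5) + 5 = -8.1812

-8.1812


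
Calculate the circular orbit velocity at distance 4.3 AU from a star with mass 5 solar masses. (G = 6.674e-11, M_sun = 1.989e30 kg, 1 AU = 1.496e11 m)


v = sqrt(GM/r) = sqrt(6.674e-11 * 9.945e+30 / 6.433e+11) = 32121.4743

32121.4743 m/s


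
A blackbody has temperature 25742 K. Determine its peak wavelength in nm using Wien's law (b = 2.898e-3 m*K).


lam_max = b / T = 2.898e-3 / 25742 = 1.126e-07 m = 112.5787 nm

112.5787 nm


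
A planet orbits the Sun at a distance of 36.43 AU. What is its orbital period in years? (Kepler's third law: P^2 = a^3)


P = a^(3/2) = 36.43^1.5 = 219.8815

219.8815 years


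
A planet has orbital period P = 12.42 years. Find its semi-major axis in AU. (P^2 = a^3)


a = P^(2/3) = 12.42^(2/3) = 5.3631

5.3631 AU


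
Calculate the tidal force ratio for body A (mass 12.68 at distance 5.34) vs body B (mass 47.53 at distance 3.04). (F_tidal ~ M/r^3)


Ratio = (M1/r1^3) / (M2/r2^3) = (12.68/5.34^3) / (47.53/3.04^3) = 0.0492

0.0492


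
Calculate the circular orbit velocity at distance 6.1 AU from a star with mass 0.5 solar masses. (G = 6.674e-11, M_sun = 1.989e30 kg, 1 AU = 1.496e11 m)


v = sqrt(GM/r) = sqrt(6.674e-11 * 9.945e+29 / 9.126e+11) = 8528.3454

8528.3454 m/s


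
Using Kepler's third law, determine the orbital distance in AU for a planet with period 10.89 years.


a = P^(2/3) = 10.89^(2/3) = 4.9131

4.9131 AU


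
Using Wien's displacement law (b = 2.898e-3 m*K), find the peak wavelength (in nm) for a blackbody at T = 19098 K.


lam_max = b / T = 2.898e-3 / 19098 = 1.517e-07 m = 151.7436 nm

151.7436 nm


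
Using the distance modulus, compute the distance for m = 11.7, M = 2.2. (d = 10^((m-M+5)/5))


d = 10^((m - M + 5)/5) = 10^((11.7 - 2.2 + 5)/5) = 794.3282

794.3282 pc


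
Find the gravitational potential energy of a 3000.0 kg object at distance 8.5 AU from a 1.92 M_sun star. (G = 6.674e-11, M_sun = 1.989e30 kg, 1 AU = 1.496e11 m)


M = 1.92 * 1.989e30 kg = 3.81888e+30 kg; r = 8.5 AU * 1.496e11 m/AU = 1.2716e+12 m. U = -GM*m/r = -(6.674e-11 * 3.81888e+30 * 3000.0) / 1.2716e+12 = -6.013e+11

-6.013e+11 J


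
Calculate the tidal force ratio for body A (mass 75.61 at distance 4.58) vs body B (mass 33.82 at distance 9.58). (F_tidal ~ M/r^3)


Ratio = (M1/r1^3) / (M2/r2^3) = (75.61/4.58^3) / (33.82/9.58^3) = 20.46

20.46


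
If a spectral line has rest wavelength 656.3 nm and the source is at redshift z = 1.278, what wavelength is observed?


lam_obs = lam_emit * (1 + z) = 656.3 * (1 + 1.278) = 1495.0514

1495.0514 nm


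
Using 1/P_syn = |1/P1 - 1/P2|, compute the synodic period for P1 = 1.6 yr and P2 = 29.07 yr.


1/P_syn = |1/P1 - 1/P2| = |1/1.6 - 1/29.07| => P_syn = 1.6932

1.6932 years


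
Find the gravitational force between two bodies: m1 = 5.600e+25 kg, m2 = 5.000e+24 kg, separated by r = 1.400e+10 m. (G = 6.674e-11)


F = G*m1*m2/r^2 = 6.674e-11 * 5.600e+25 * 5.000e+24 / (1.400e+10)^2 = 6.674e-11 * 2.800e+50 / 1.960e+20 = 9.534e+19

9.534e+19 N


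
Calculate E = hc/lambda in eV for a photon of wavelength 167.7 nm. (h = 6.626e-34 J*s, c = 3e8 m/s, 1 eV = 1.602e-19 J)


E = hc/lambda = 6.626e-34 * 3e8 / 1.677e-07 = 1.185e-18 J = 7.3991 eV

7.3991 eV


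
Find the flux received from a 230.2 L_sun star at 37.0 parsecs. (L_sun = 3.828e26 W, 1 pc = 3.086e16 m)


F = L / (4*pi*d^2) = 8.812e+28 / (4*pi*(1.142e+18)^2) = 5.379e-09

5.379e-09 W/m^2


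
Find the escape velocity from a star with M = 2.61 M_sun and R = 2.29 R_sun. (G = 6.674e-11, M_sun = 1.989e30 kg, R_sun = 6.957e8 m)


M = 2.61 * 1.989e30 kg = 5.19129e+30 kg; R = 2.29 * 6.957e8 m = 1.593153e+09 m. v_esc = sqrt(2GM/R) = sqrt(2 * 6.674e-11 * 5.19129e+30 / 1.593153e+09) = 659503.3431

659503.3431 m/s


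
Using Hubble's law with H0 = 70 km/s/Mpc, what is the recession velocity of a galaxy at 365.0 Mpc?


v = H0 * d = 70 * 365.0 = 25550.0

25550.0 km/s


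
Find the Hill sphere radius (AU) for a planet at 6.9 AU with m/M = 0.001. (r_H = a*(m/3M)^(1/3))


r_H = a * (m/3M)^(1/3) = 6.9 * (0.001/3)^(1/3) = 0.4784

0.4784 AU


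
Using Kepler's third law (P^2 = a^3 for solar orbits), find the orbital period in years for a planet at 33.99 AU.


P = a^(3/2) = 33.99^1.5 = 198.1649

198.1649 years


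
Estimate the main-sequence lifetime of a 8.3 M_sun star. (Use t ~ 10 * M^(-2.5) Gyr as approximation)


t = 10 * M^(-2.5) = 10 * 8.3^(-2.5) = 0.0504

0.0504 Gyr


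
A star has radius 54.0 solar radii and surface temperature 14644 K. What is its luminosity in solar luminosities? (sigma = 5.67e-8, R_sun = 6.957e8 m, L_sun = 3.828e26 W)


R = 54.0 * 6.957e8 m = 3.75678e+10 m. L = 4*pi*R^2*sigma*T^4 = 4*pi*(3.75678e+10)^2 * 5.67e-8 * 14644^4 = 4.624484521e+31 W. L/L_sun = 4.624484521e+31 / 3.828e26 = 120806.8057

120806.8057 L_sun


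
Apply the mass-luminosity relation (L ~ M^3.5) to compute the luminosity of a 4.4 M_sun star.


L/L_sun = (M/M_sun)^3.5 = 4.4^3.5 = 178.6835

178.6835 L_sun


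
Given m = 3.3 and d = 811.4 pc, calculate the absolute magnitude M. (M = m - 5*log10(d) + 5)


M = m - 5*log10(d) + 5 = 3.3 - 5*log10(811.4) + 5 = -6.2462

-6.2462


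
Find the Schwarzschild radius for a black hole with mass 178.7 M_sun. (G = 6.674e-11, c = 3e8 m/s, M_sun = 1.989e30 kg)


M = 178.7 * 1.989e30 kg = 3.554343e+32 kg. rs = 2GM/c^2 = 2 * 6.674e-11 * 3.554343e+32 / (3e8)^2 = 527148.5596

527148.5596 m


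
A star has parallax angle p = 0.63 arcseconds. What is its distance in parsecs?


d = 1/p = 1/0.63 = 1.5873

1.5873 pc


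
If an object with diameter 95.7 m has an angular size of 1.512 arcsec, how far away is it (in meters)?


D = size / theta_rad, theta_rad = 1.512 * pi/(180*3600) = 7.330e-06, D = 1.306e+07

1.306e+07 m


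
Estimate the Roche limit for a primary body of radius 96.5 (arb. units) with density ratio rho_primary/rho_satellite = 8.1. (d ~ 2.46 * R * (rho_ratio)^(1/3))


d_Roche = 2.46 * 96.5 * 8.1^(1/3) = 476.7501

476.7501


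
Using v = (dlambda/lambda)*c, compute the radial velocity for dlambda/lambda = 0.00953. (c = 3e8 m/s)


v = (dlambda/lambda) * c = 0.00953 * 3e8 = 2.859e+06

2.859e+06 m/s


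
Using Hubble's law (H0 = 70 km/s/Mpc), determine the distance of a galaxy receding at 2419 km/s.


d = v / H0 = 2419 / 70 = 34.5571

34.5571 Mpc


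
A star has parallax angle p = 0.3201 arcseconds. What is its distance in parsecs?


d = 1/p = 1/0.3201 = 3.124

3.124 pc


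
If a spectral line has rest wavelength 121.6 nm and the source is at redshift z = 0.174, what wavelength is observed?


lam_obs = lam_emit * (1 + z) = 121.6 * (1 + 0.174) = 142.7584

142.7584 nm


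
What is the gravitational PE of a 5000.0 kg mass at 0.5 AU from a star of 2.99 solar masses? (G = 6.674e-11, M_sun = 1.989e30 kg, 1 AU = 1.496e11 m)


M = 2.99 * 1.989e30 kg = 5.94711e+30 kg; r = 0.5 AU * 1.496e11 m/AU = 7.48e+10 m. U = -GM*m/r = -(6.674e-11 * 5.94711e+30 * 5000.0) / 7.48e+10 = -2.653e+13

-2.653e+13 J


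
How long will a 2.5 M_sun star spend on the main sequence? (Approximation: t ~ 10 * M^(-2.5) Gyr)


t = 10 * M^(-2.5) = 10 * 2.5^(-2.5) = 1.0119

1.0119 Gyr


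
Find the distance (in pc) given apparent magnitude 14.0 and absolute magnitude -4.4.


d = 10^((m - M + 5)/5) = 10^((14.0 - -4.4 + 5)/5) = 47863.0092

47863.0092 pc


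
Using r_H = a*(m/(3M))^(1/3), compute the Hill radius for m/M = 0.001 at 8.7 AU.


r_H = a * (m/3M)^(1/3) = 8.7 * (0.001/3)^(1/3) = 0.6032

0.6032 AU


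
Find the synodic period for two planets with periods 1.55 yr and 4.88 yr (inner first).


1/P_syn = |1/P1 - 1/P2| = |1/1.55 - 1/4.88| => P_syn = 2.2715

2.2715 years


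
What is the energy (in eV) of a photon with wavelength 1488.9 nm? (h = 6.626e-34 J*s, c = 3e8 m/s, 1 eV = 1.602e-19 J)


E = hc/lambda = 6.626e-34 * 3e8 / 1.489e-06 = 1.335e-19 J = 0.8334 eV

0.8334 eV


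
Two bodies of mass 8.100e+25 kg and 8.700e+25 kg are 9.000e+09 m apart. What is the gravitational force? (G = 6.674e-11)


F = G*m1*m2/r^2 = 6.674e-11 * 8.100e+25 * 8.700e+25 / (9.000e+09)^2 = 6.674e-11 * 7.047e+51 / 8.100e+19 = 5.806e+21

5.806e+21 N


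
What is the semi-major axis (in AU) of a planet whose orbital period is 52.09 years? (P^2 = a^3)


a = P^(2/3) = 52.09^(2/3) = 13.9477

13.9477 AU


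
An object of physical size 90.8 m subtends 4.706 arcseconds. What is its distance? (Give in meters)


D = size / theta_rad, theta_rad = 4.706 * pi/(180*3600) = 2.282e-05, D = 3.980e+06

3.980e+06 m


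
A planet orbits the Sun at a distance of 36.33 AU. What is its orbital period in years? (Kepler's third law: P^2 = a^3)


P = a^(3/2) = 36.33^1.5 = 218.9768

218.9768 years


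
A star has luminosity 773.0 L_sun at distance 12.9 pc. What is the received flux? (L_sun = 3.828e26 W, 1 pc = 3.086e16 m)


F = L / (4*pi*d^2) = 2.959e+29 / (4*pi*(3.981e+17)^2) = 1.486e-07

1.486e-07 W/m^2


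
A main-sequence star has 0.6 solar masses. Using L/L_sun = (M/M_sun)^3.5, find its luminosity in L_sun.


L/L_sun = (M/M_sun)^3.5 = 0.6^3.5 = 0.1673

0.1673 L_sun


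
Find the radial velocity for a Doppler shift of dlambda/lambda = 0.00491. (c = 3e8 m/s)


v = (dlambda/lambda) * c = 0.00491 * 3e8 = 1.473e+06

1.473e+06 m/s


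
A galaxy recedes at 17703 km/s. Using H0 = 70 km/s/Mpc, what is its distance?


d = v / H0 = 17703 / 70 = 252.9

252.9 Mpc


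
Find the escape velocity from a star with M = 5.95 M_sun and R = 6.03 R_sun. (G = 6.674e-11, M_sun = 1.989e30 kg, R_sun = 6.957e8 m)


M = 5.95 * 1.989e30 kg = 1.183455e+31 kg; R = 6.03 * 6.957e8 m = 4.195071e+09 m. v_esc = sqrt(2GM/R) = sqrt(2 * 6.674e-11 * 1.183455e+31 / 4.195071e+09) = 613640.9247

613640.9247 m/s


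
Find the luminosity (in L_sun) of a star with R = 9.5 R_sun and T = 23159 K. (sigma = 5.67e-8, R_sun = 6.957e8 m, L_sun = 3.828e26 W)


R = 9.5 * 6.957e8 m = 6.60915e+09 m. L = 4*pi*R^2*sigma*T^4 = 4*pi*(6.60915e+09)^2 * 5.67e-8 * 23159^4 = 8.952892115e+30 W. L/L_sun = 8.952892115e+30 / 3.828e26 = 23387.9104

23387.9104 L_sun


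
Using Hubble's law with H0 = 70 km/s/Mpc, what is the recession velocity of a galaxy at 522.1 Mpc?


v = H0 * d = 70 * 522.1 = 36547.0

36547.0 km/s


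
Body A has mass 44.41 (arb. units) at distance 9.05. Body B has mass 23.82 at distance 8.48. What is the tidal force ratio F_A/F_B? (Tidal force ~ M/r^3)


Ratio = (M1/r1^3) / (M2/r2^3) = (44.41/9.05^3) / (23.82/8.48^3) = 1.5338

1.5338


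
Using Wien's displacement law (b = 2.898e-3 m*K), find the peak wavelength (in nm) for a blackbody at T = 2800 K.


lam_max = b / T = 2.898e-3 / 2800 = 1.035e-06 m = 1035.0 nm

1035.0 nm


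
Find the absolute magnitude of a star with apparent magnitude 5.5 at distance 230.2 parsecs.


M = m - 5*log10(d) + 5 = 5.5 - 5*log10(230.2) + 5 = -1.3105

-1.3105


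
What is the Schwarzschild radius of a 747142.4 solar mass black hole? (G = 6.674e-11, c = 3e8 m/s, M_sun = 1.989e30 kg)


M = 747142.4 * 1.989e30 kg = 1.486066234e+36 kg. rs = 2GM/c^2 = 2 * 6.674e-11 * 1.486066234e+36 / (3e8)^2 = 2.204e+09

2.204e+09 m


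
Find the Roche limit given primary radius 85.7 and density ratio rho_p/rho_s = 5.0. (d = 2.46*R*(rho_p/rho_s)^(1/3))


d_Roche = 2.46 * 85.7 * 5.0^(1/3) = 360.5005

360.5005


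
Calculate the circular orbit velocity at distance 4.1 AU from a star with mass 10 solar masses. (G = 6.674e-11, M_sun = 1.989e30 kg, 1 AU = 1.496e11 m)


v = sqrt(GM/r) = sqrt(6.674e-11 * 1.989e+31 / 6.134e+11) = 46521.3991

46521.3991 m/s


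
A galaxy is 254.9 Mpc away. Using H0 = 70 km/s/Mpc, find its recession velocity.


v = H0 * d = 70 * 254.9 = 17843.0

17843.0 km/s


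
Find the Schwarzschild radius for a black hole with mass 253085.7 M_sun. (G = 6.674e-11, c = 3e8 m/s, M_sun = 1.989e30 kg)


M = 253085.7 * 1.989e30 kg = 5.033874573e+35 kg. rs = 2GM/c^2 = 2 * 6.674e-11 * 5.033874573e+35 / (3e8)^2 = 7.466e+08

7.466e+08 m


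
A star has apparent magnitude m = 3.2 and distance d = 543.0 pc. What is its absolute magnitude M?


M = m - 5*log10(d) + 5 = 3.2 - 5*log10(543.0) + 5 = -5.474

-5.474


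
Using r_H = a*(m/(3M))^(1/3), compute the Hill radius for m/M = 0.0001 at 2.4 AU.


r_H = a * (m/3M)^(1/3) = 2.4 * (0.0001/3)^(1/3) = 0.0772

0.0772 AU


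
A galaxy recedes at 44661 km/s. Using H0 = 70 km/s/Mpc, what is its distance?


d = v / H0 = 44661 / 70 = 638.0143

638.0143 Mpc


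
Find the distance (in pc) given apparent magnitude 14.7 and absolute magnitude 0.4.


d = 10^((m - M + 5)/5) = 10^((14.7 - 0.4 + 5)/5) = 7244.3596

7244.3596 pc


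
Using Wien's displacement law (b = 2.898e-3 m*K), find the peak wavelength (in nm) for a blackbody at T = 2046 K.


lam_max = b / T = 2.898e-3 / 2046 = 1.416e-06 m = 1416.4223 nm

1416.4223 nm


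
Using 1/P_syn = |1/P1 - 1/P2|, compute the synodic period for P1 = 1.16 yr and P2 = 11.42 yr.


1/P_syn = |1/P1 - 1/P2| = |1/1.16 - 1/11.42| => P_syn = 1.2912

1.2912 years


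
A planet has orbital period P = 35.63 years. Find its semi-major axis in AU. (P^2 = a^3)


a = P^(2/3) = 35.63^(2/3) = 10.8279

10.8279 AU


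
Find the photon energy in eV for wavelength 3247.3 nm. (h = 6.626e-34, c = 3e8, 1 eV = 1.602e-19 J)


E = hc/lambda = 6.626e-34 * 3e8 / 3.247e-06 = 6.121e-20 J = 0.3821 eV

0.3821 eV


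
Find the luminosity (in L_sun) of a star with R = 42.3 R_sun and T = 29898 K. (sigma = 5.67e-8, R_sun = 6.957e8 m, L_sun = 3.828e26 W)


R = 42.3 * 6.957e8 m = 2.942811e+10 m. L = 4*pi*R^2*sigma*T^4 = 4*pi*(2.942811e+10)^2 * 5.67e-8 * 29898^4 = 4.930446091e+32 W. L/L_sun = 4.930446091e+32 / 3.828e26 = 1.288e+06

1.288e+06 L_sun


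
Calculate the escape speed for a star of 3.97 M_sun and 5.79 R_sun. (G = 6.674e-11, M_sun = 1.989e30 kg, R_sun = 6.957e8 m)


M = 3.97 * 1.989e30 kg = 7.89633e+30 kg; R = 5.79 * 6.957e8 m = 4.028103e+09 m. v_esc = sqrt(2GM/R) = sqrt(2 * 6.674e-11 * 7.89633e+30 / 4.028103e+09) = 511529.2359

511529.2359 m/s


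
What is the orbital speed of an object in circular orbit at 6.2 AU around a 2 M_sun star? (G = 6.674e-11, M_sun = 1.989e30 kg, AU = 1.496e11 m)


v = sqrt(GM/r) = sqrt(6.674e-11 * 3.978e+30 / 9.275e+11) = 16918.5777

16918.5777 m/s


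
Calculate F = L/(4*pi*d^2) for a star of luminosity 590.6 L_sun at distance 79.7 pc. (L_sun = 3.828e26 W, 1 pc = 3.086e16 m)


F = L / (4*pi*d^2) = 2.261e+29 / (4*pi*(2.460e+18)^2) = 2.974e-09

2.974e-09 W/m^2


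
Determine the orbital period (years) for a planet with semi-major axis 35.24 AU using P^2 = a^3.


P = a^(3/2) = 35.24^1.5 = 209.1962

209.1962 years


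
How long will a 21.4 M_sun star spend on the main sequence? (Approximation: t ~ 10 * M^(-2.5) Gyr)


t = 10 * M^(-2.5) = 10 * 21.4^(-2.5) = 0.0047

0.0047 Gyr


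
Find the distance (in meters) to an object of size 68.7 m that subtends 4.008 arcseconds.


D = size / theta_rad, theta_rad = 4.008 * pi/(180*3600) = 1.943e-05, D = 3.536e+06

3.536e+06 m


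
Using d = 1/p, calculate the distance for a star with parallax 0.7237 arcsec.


d = 1/p = 1/0.7237 = 1.3818

1.3818 pc


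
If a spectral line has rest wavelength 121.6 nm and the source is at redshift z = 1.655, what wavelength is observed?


lam_obs = lam_emit * (1 + z) = 121.6 * (1 + 1.655) = 322.848

322.848 nm


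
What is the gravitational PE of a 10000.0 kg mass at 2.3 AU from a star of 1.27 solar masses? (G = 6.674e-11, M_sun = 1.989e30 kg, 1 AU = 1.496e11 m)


M = 1.27 * 1.989e30 kg = 2.52603e+30 kg; r = 2.3 AU * 1.496e11 m/AU = 3.4408e+11 m. U = -GM*m/r = -(6.674e-11 * 2.52603e+30 * 10000.0) / 3.4408e+11 = -4.900e+12

-4.900e+12 J


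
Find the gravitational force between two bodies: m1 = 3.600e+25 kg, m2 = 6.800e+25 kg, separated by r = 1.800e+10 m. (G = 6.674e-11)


F = G*m1*m2/r^2 = 6.674e-11 * 3.600e+25 * 6.800e+25 / (1.800e+10)^2 = 6.674e-11 * 2.448e+51 / 3.240e+20 = 5.043e+20

5.043e+20 N


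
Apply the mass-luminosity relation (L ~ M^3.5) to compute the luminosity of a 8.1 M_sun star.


L/L_sun = (M/M_sun)^3.5 = 8.1^3.5 = 1512.5076

1512.5076 L_sun


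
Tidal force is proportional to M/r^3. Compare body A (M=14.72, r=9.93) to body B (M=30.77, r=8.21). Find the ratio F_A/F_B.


Ratio = (M1/r1^3) / (M2/r2^3) = (14.72/9.93^3) / (30.77/8.21^3) = 0.2704

0.2704


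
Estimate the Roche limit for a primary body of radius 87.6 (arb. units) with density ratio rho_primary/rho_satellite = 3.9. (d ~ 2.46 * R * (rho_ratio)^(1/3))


d_Roche = 2.46 * 87.6 * 3.9^(1/3) = 339.2038

339.2038


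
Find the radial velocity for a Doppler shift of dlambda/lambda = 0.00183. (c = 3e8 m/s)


v = (dlambda/lambda) * c = 0.00183 * 3e8 = 549000.0

549000.0 m/s


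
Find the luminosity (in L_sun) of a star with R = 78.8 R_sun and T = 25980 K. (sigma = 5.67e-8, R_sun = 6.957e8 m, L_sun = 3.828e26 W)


R = 78.8 * 6.957e8 m = 5.482116e+10 m. L = 4*pi*R^2*sigma*T^4 = 4*pi*(5.482116e+10)^2 * 5.67e-8 * 25980^4 = 9.755419545e+32 W. L/L_sun = 9.755419545e+32 / 3.828e26 = 2.548e+06

2.548e+06 L_sun


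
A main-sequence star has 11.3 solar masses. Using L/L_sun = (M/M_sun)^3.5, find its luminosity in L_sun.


L/L_sun = (M/M_sun)^3.5 = 11.3^3.5 = 4850.3665

4850.3665 L_sun


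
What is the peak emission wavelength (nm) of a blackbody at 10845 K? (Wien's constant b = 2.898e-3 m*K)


lam_max = b / T = 2.898e-3 / 10845 = 2.672e-07 m = 267.2199 nm

267.2199 nm


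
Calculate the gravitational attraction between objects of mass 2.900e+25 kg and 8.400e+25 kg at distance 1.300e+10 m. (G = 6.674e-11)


F = G*m1*m2/r^2 = 6.674e-11 * 2.900e+25 * 8.400e+25 / (1.300e+10)^2 = 6.674e-11 * 2.436e+51 / 1.690e+20 = 9.620e+20

9.620e+20 N


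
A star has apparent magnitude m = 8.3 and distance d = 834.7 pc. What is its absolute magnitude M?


M = m - 5*log10(d) + 5 = 8.3 - 5*log10(834.7) + 5 = -1.3077

-1.3077


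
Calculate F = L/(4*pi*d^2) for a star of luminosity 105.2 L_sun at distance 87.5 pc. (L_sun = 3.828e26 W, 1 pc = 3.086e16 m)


F = L / (4*pi*d^2) = 4.027e+28 / (4*pi*(2.700e+18)^2) = 4.395e-10

4.395e-10 W/m^2


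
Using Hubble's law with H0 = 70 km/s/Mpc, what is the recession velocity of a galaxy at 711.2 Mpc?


v = H0 * d = 70 * 711.2 = 49784.0

49784.0 km/s


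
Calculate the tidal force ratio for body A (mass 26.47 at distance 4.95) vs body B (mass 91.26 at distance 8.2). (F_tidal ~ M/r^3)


Ratio = (M1/r1^3) / (M2/r2^3) = (26.47/4.95^3) / (91.26/8.2^3) = 1.3186

1.3186


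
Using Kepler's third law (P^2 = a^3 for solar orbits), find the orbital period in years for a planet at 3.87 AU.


P = a^(3/2) = 3.87^1.5 = 7.6132

7.6132 years


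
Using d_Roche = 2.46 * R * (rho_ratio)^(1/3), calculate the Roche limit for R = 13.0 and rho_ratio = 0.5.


d_Roche = 2.46 * 13.0 * 0.5^(1/3) = 25.3825

25.3825


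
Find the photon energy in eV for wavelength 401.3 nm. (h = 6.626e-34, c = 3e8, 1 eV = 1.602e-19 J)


E = hc/lambda = 6.626e-34 * 3e8 / 4.013e-07 = 4.953e-19 J = 3.092 eV

3.092 eV


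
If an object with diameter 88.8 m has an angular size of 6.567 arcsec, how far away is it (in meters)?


D = size / theta_rad, theta_rad = 6.567 * pi/(180*3600) = 3.184e-05, D = 2.789e+06

2.789e+06 m


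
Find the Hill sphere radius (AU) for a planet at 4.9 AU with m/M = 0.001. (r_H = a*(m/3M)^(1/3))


r_H = a * (m/3M)^(1/3) = 4.9 * (0.001/3)^(1/3) = 0.3397

0.3397 AU


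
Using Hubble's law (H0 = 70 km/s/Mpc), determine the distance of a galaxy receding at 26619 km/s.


d = v / H0 = 26619 / 70 = 380.2714

380.2714 Mpc


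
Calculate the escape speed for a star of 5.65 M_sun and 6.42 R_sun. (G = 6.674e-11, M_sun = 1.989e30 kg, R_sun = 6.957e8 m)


M = 5.65 * 1.989e30 kg = 1.123785e+31 kg; R = 6.42 * 6.957e8 m = 4.466394e+09 m. v_esc = sqrt(2GM/R) = sqrt(2 * 6.674e-11 * 1.123785e+31 / 4.466394e+09) = 579523.6964

579523.6964 m/s


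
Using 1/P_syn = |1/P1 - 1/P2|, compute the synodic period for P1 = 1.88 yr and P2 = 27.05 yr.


1/P_syn = |1/P1 - 1/P2| = |1/1.88 - 1/27.05| => P_syn = 2.0204

2.0204 years


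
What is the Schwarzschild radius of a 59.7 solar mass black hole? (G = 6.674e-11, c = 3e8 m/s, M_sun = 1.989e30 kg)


M = 59.7 * 1.989e30 kg = 1.187433e+32 kg. rs = 2GM/c^2 = 2 * 6.674e-11 * 1.187433e+32 / (3e8)^2 = 176109.5076

176109.5076 m


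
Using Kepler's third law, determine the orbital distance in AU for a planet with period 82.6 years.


a = P^(2/3) = 82.6^(2/3) = 18.9665

18.9665 AU


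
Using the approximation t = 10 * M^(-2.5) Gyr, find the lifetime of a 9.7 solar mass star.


t = 10 * M^(-2.5) = 10 * 9.7^(-2.5) = 0.0341

0.0341 Gyr


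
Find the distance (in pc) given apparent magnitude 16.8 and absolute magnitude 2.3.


d = 10^((m - M + 5)/5) = 10^((16.8 - 2.3 + 5)/5) = 7943.2823

7943.2823 pc


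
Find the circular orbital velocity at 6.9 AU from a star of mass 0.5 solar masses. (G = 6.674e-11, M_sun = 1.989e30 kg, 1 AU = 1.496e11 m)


v = sqrt(GM/r) = sqrt(6.674e-11 * 9.945e+29 / 1.032e+12) = 8018.7219

8018.7219 m/s


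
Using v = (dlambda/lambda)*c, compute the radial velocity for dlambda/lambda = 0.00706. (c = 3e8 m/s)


v = (dlambda/lambda) * c = 0.00706 * 3e8 = 2.118e+06

2.118e+06 m/s


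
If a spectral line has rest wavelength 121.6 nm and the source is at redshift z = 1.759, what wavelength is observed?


lam_obs = lam_emit * (1 + z) = 121.6 * (1 + 1.759) = 335.4944

335.4944 nm


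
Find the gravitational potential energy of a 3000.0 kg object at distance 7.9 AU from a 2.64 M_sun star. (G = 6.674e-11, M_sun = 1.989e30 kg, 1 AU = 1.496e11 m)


M = 2.64 * 1.989e30 kg = 5.25096e+30 kg; r = 7.9 AU * 1.496e11 m/AU = 1.18184e+12 m. U = -GM*m/r = -(6.674e-11 * 5.25096e+30 * 3000.0) / 1.18184e+12 = -8.896e+11

-8.896e+11 J


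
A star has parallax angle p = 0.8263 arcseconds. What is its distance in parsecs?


d = 1/p = 1/0.8263 = 1.2102

1.2102 pc


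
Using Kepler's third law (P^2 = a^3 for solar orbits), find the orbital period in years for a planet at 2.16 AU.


P = a^(3/2) = 2.16^1.5 = 3.1745

3.1745 years


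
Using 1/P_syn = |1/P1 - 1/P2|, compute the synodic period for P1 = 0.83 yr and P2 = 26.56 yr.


1/P_syn = |1/P1 - 1/P2| = |1/0.83 - 1/26.56| => P_syn = 0.8568

0.8568 years


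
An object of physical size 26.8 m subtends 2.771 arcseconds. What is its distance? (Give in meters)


D = size / theta_rad, theta_rad = 2.771 * pi/(180*3600) = 1.343e-05, D = 1.995e+06

1.995e+06 m


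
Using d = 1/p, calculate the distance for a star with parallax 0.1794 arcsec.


d = 1/p = 1/0.1794 = 5.5741

5.5741 pc


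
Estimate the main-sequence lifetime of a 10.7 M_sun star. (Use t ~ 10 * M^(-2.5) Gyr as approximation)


t = 10 * M^(-2.5) = 10 * 10.7^(-2.5) = 0.0267

0.0267 Gyr


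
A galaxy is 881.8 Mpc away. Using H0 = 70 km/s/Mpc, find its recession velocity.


v = H0 * d = 70 * 881.8 = 61726.0

61726.0 km/s


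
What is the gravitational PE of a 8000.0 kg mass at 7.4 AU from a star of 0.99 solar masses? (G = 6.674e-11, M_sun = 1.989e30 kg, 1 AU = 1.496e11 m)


M = 0.99 * 1.989e30 kg = 1.96911e+30 kg; r = 7.4 AU * 1.496e11 m/AU = 1.10704e+12 m. U = -GM*m/r = -(6.674e-11 * 1.96911e+30 * 8000.0) / 1.10704e+12 = -9.497e+11

-9.497e+11 J


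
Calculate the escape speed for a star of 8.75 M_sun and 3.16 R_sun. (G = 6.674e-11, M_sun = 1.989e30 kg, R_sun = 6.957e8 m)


M = 8.75 * 1.989e30 kg = 1.740375e+31 kg; R = 3.16 * 6.957e8 m = 2.198412e+09 m. v_esc = sqrt(2GM/R) = sqrt(2 * 6.674e-11 * 1.740375e+31 / 2.198412e+09) = 1.028e+06

1.028e+06 m/s


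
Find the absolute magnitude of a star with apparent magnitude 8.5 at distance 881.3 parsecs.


M = m - 5*log10(d) + 5 = 8.5 - 5*log10(881.3) + 5 = -1.2256

-1.2256


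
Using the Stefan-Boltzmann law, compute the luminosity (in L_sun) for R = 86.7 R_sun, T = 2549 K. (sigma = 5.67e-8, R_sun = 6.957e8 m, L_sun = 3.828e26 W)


R = 86.7 * 6.957e8 m = 6.031719e+10 m. L = 4*pi*R^2*sigma*T^4 = 4*pi*(6.031719e+10)^2 * 5.67e-8 * 2549^4 = 1.094345525e+29 W. L/L_sun = 1.094345525e+29 / 3.828e26 = 285.8792

285.8792 L_sun


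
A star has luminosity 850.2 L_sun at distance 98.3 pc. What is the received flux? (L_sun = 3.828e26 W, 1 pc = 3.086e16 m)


F = L / (4*pi*d^2) = 3.255e+29 / (4*pi*(3.034e+18)^2) = 2.814e-09

2.814e-09 W/m^2


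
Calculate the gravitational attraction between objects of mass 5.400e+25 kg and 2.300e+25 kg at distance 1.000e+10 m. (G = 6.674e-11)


F = G*m1*m2/r^2 = 6.674e-11 * 5.400e+25 * 2.300e+25 / (1.000e+10)^2 = 6.674e-11 * 1.242e+51 / 1.000e+20 = 8.289e+20

8.289e+20 N


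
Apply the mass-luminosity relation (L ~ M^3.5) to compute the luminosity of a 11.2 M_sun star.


L/L_sun = (M/M_sun)^3.5 = 11.2^3.5 = 4701.7884

4701.7884 L_sun


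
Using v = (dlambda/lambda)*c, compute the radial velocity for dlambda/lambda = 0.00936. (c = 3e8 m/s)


v = (dlambda/lambda) * c = 0.00936 * 3e8 = 2.808e+06

2.808e+06 m/s


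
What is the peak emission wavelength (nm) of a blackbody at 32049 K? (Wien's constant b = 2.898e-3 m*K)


lam_max = b / T = 2.898e-3 / 32049 = 9.042e-08 m = 90.424 nm

90.424 nm


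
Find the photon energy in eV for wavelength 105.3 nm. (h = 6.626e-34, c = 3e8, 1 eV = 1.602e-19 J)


E = hc/lambda = 6.626e-34 * 3e8 / 1.053e-07 = 1.888e-18 J = 11.7837 eV

11.7837 eV


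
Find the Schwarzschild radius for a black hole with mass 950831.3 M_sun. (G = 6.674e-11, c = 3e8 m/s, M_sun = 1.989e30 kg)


M = 950831.3 * 1.989e30 kg = 1.891203456e+36 kg. rs = 2GM/c^2 = 2 * 6.674e-11 * 1.891203456e+36 / (3e8)^2 = 2.805e+09

2.805e+09 m


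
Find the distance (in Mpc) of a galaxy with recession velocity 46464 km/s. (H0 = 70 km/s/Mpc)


d = v / H0 = 46464 / 70 = 663.7714

663.7714 Mpc


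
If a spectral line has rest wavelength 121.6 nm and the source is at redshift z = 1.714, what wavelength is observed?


lam_obs = lam_emit * (1 + z) = 121.6 * (1 + 1.714) = 330.0224

330.0224 nm


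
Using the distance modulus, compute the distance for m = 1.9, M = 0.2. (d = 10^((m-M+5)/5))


d = 10^((m - M + 5)/5) = 10^((1.9 - 0.2 + 5)/5) = 21.8776

21.8776 pc


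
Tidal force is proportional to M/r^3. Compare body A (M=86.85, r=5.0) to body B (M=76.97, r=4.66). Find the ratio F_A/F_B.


Ratio = (M1/r1^3) / (M2/r2^3) = (86.85/5.0^3) / (76.97/4.66^3) = 0.9135

0.9135


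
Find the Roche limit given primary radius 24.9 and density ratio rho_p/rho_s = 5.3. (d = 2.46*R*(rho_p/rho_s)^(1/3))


d_Roche = 2.46 * 24.9 * 5.3^(1/3) = 106.7972

106.7972


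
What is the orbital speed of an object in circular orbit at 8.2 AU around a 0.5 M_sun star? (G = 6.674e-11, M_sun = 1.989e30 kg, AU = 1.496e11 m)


v = sqrt(GM/r) = sqrt(6.674e-11 * 9.945e+29 / 1.227e+12) = 7355.6791

7355.6791 m/s


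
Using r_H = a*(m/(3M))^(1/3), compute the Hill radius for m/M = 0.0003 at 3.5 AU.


r_H = a * (m/3M)^(1/3) = 3.5 * (0.0003/3)^(1/3) = 0.1625

0.1625 AU


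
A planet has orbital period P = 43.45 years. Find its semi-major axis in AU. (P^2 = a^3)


a = P^(2/3) = 43.45^(2/3) = 12.3593

12.3593 AU


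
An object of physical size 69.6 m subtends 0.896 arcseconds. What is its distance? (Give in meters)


D = size / theta_rad, theta_rad = 0.896 * pi/(180*3600) = 4.344e-06, D = 1.602e+07

1.602e+07 m


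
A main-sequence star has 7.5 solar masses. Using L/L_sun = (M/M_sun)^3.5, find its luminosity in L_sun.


L/L_sun = (M/M_sun)^3.5 = 7.5^3.5 = 1155.3523

1155.3523 L_sun


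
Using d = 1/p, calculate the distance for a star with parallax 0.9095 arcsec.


d = 1/p = 1/0.9095 = 1.0995

1.0995 pc


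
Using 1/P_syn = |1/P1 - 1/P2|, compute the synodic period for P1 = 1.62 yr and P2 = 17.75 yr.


1/P_syn = |1/P1 - 1/P2| = |1/1.62 - 1/17.75| => P_syn = 1.7827

1.7827 years


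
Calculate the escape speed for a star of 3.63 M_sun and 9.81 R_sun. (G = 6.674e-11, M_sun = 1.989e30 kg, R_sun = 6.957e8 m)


M = 3.63 * 1.989e30 kg = 7.22007e+30 kg; R = 9.81 * 6.957e8 m = 6.824817e+09 m. v_esc = sqrt(2GM/R) = sqrt(2 * 6.674e-11 * 7.22007e+30 / 6.824817e+09) = 375779.6847

375779.6847 m/s


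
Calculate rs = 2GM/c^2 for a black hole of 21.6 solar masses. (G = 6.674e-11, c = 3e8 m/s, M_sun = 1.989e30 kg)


M = 21.6 * 1.989e30 kg = 4.29624e+31 kg. rs = 2GM/c^2 = 2 * 6.674e-11 * 4.29624e+31 / (3e8)^2 = 63718.0128

63718.0128 m


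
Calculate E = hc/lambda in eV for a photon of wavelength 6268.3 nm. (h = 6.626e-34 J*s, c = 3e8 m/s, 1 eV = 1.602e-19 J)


E = hc/lambda = 6.626e-34 * 3e8 / 6.268e-06 = 3.171e-20 J = 0.198 eV

0.198 eV


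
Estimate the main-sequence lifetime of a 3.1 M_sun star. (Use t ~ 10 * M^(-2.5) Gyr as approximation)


t = 10 * M^(-2.5) = 10 * 3.1^(-2.5) = 0.591

0.591 Gyr


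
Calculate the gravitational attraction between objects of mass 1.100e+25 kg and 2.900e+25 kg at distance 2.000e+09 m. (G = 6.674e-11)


F = G*m1*m2/r^2 = 6.674e-11 * 1.100e+25 * 2.900e+25 / (2.000e+09)^2 = 6.674e-11 * 3.190e+50 / 4.000e+18 = 5.323e+21

5.323e+21 N


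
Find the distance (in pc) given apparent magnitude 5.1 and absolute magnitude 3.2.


d = 10^((m - M + 5)/5) = 10^((5.1 - 3.2 + 5)/5) = 23.9883

23.9883 pc


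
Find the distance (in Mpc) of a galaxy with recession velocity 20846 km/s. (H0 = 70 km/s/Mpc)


d = v / H0 = 20846 / 70 = 297.8

297.8 Mpc


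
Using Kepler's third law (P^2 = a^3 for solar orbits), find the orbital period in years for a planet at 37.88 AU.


P = a^(3/2) = 37.88^1.5 = 233.139

233.139 years


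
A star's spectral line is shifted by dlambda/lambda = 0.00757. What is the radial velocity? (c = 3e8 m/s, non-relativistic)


v = (dlambda/lambda) * c = 0.00757 * 3e8 = 2.271e+06

2.271e+06 m/s


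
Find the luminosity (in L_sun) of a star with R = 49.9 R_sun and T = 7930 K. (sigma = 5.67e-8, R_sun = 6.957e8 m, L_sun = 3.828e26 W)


R = 49.9 * 6.957e8 m = 3.471543e+10 m. L = 4*pi*R^2*sigma*T^4 = 4*pi*(3.471543e+10)^2 * 5.67e-8 * 7930^4 = 3.39571138e+30 W. L/L_sun = 3.39571138e+30 / 3.828e26 = 8870.7194

8870.7194 L_sun


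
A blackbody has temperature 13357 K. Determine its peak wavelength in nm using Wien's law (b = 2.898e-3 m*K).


lam_max = b / T = 2.898e-3 / 13357 = 2.170e-07 m = 216.9649 nm

216.9649 nm


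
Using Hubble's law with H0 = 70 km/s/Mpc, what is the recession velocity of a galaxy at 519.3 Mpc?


v = H0 * d = 70 * 519.3 = 36351.0

36351.0 km/s


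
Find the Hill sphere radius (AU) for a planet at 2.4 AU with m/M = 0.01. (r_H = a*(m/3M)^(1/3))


r_H = a * (m/3M)^(1/3) = 2.4 * (0.01/3)^(1/3) = 0.3585

0.3585 AU


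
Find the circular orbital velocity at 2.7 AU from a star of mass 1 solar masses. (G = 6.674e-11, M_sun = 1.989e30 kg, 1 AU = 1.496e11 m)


v = sqrt(GM/r) = sqrt(6.674e-11 * 1.989e+30 / 4.039e+11) = 18128.5394

18128.5394 m/s


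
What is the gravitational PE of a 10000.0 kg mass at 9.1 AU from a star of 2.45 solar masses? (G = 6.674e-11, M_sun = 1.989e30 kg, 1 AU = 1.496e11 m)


M = 2.45 * 1.989e30 kg = 4.87305e+30 kg; r = 9.1 AU * 1.496e11 m/AU = 1.36136e+12 m. U = -GM*m/r = -(6.674e-11 * 4.87305e+30 * 10000.0) / 1.36136e+12 = -2.389e+12

-2.389e+12 J


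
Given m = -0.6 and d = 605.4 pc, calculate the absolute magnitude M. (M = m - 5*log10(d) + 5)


M = m - 5*log10(d) + 5 = -0.6 - 5*log10(605.4) + 5 = -9.5102

-9.5102


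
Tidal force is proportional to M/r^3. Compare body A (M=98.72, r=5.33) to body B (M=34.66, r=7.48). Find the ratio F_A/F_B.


Ratio = (M1/r1^3) / (M2/r2^3) = (98.72/5.33^3) / (34.66/7.48^3) = 7.8723

7.8723


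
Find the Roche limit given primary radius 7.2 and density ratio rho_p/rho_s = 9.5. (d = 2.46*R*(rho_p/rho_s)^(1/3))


d_Roche = 2.46 * 7.2 * 9.5^(1/3) = 37.5125

37.5125


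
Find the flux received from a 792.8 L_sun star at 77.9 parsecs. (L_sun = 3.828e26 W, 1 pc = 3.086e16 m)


F = L / (4*pi*d^2) = 3.035e+29 / (4*pi*(2.404e+18)^2) = 4.179e-09

4.179e-09 W/m^2


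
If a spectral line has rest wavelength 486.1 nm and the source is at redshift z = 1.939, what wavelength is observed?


lam_obs = lam_emit * (1 + z) = 486.1 * (1 + 1.939) = 1428.6479

1428.6479 nm


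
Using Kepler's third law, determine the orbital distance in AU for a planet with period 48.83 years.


a = P^(2/3) = 48.83^(2/3) = 13.3595

13.3595 AU


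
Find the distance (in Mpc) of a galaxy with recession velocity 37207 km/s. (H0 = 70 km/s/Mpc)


d = v / H0 = 37207 / 70 = 531.5286

531.5286 Mpc


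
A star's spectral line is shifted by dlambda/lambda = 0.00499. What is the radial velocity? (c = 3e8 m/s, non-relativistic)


v = (dlambda/lambda) * c = 0.00499 * 3e8 = 1.497e+06

1.497e+06 m/s


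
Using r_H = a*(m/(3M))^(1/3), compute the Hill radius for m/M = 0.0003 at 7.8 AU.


r_H = a * (m/3M)^(1/3) = 7.8 * (0.0003/3)^(1/3) = 0.362

0.362 AU


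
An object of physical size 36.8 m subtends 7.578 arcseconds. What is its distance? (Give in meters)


D = size / theta_rad, theta_rad = 7.578 * pi/(180*3600) = 3.674e-05, D = 1.002e+06

1.002e+06 m


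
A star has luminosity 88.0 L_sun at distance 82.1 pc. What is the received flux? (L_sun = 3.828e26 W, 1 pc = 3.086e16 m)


F = L / (4*pi*d^2) = 3.369e+28 / (4*pi*(2.534e+18)^2) = 4.176e-10

4.176e-10 W/m^2


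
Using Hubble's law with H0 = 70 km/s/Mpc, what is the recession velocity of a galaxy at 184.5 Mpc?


v = H0 * d = 70 * 184.5 = 12915.0

12915.0 km/s


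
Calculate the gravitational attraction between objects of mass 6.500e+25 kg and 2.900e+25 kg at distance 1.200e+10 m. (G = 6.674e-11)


F = G*m1*m2/r^2 = 6.674e-11 * 6.500e+25 * 2.900e+25 / (1.200e+10)^2 = 6.674e-11 * 1.885e+51 / 1.440e+20 = 8.736e+20

8.736e+20 N


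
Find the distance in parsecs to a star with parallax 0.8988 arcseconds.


d = 1/p = 1/0.8988 = 1.1126

1.1126 pc


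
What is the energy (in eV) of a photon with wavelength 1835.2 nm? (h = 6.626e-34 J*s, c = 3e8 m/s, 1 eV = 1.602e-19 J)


E = hc/lambda = 6.626e-34 * 3e8 / 1.835e-06 = 1.083e-19 J = 0.6761 eV

0.6761 eV


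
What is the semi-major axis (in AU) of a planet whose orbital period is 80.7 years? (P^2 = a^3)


a = P^(2/3) = 80.7^(2/3) = 18.6745

18.6745 AU


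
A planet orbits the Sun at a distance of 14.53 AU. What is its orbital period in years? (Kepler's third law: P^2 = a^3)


P = a^(3/2) = 14.53^1.5 = 55.3858

55.3858 years


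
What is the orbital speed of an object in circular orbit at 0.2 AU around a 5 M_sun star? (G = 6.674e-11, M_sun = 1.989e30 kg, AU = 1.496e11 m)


v = sqrt(GM/r) = sqrt(6.674e-11 * 9.945e+30 / 2.992e+10) = 148941.1491

148941.1491 m/s


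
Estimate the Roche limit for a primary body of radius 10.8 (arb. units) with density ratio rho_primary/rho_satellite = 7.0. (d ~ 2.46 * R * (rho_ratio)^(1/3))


d_Roche = 2.46 * 10.8 * 7.0^(1/3) = 50.8228

50.8228


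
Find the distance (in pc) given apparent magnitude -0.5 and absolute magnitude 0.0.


d = 10^((m - M + 5)/5) = 10^((-0.5 - 0.0 + 5)/5) = 7.9433

7.9433 pc


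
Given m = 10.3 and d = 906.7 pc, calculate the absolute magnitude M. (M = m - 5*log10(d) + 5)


M = m - 5*log10(d) + 5 = 10.3 - 5*log10(906.7) + 5 = 0.5127

0.5127


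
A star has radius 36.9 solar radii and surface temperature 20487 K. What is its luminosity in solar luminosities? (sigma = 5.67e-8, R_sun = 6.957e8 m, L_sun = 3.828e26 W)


R = 36.9 * 6.957e8 m = 2.567133e+10 m. L = 4*pi*R^2*sigma*T^4 = 4*pi*(2.567133e+10)^2 * 5.67e-8 * 20487^4 = 8.271859167e+31 W. L/L_sun = 8.271859167e+31 / 3.828e26 = 216088.275

216088.275 L_sun


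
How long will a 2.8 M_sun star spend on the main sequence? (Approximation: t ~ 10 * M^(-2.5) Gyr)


t = 10 * M^(-2.5) = 10 * 2.8^(-2.5) = 0.7623

0.7623 Gyr


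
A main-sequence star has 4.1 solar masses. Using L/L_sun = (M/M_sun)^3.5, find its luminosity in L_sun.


L/L_sun = (M/M_sun)^3.5 = 4.1^3.5 = 139.5544

139.5544 L_sun


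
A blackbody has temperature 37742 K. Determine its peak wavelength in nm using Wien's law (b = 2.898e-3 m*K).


lam_max = b / T = 2.898e-3 / 37742 = 7.678e-08 m = 76.7845 nm

76.7845 nm


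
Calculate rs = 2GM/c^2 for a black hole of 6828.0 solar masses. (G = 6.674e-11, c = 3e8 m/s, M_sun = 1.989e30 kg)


M = 6828.0 * 1.989e30 kg = 1.3580892e+34 kg. rs = 2GM/c^2 = 2 * 6.674e-11 * 1.3580892e+34 / (3e8)^2 = 2.014e+07

2.014e+07 m


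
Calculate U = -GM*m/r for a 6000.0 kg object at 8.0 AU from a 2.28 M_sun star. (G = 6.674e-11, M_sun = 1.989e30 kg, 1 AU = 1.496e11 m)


M = 2.28 * 1.989e30 kg = 4.53492e+30 kg; r = 8.0 AU * 1.496e11 m/AU = 1.1968e+12 m. U = -GM*m/r = -(6.674e-11 * 4.53492e+30 * 6000.0) / 1.1968e+12 = -1.517e+12

-1.517e+12 J
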